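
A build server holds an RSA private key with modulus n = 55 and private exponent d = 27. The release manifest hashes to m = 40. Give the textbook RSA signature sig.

m^2 ≡ 40^2 = 1600 ≡ 5
m^4 ≡ 5^2 = 25
m^8 ≡ 25^2 = 625 ≡ 20
m^16 ≡ 20^2 = 400 ≡ 15
27 = 16 + 8 + 2 + 1, so m^27 ≡ 15·20·5·40 ≡ 50 (mod 55)

50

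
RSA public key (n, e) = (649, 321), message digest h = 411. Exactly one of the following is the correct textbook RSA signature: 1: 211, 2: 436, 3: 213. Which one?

Candidate 1: Squares mod 649: 211^1≡211, 211^2≡389, 211^4≡104, 211^8≡432, 211^16≡361, 211^32≡521, 211^64≡159, 211^128≡619, 211^256≡251; 321 = 256 + 64 + 1, so 211^321 ≡ 251·159·211 ≡ 24 (mod 649)
Candidate 2: Squares mod 649: 436^1≡436, 436^2≡588, 436^4≡476, 436^8≡75, 436^16≡433, 436^32≡577, 436^64≡641, 436^128≡64, 436^256≡202; 321 = 256 + 64 + 1, so 436^321 ≡ 202·641·436 ≡ 238 (mod 649)
Candidate 3: Squares mod 649: 213^1≡213, 213^2≡588, 213^4≡476, 213^8≡75, 213^16≡433, 213^32≡577, 213^64≡641, 213^128≡64, 213^256≡202; 321 = 256 + 64 + 1, so 213^321 ≡ 202·641·213 ≡ 411 (mod 649)
  → matches h = 411

3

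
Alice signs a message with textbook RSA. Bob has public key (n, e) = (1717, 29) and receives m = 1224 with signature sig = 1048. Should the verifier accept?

sig^29 mod 1717 = 415
sig^29 mod 1717 = 415, but m = 1224.

reject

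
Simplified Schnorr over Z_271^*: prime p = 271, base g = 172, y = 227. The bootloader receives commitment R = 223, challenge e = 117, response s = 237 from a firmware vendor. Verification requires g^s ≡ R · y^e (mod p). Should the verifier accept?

g^s mod p:
172^2 = 29584 ≡ 45
172^4 ≡ 45^2 = 2025 ≡ 128
172^8 ≡ 128^2 = 16384 ≡ 124
172^16 ≡ 124^2 = 15376 ≡ 200
172^32 ≡ 200^2 = 40000 ≡ 163
172^64 ≡ 163^2 = 26569 ≡ 11
172^128 ≡ 11^2 = 121
237 = 128 + 64 + 32 + 8 + 4 + 1, so 172^237 ≡ 121·11·163·124·128·172 ≡ 130 (mod 271)
R · y^e mod p:
227^2 = 51529 ≡ 39
227^4 ≡ 39^2 = 1521 ≡ 166
227^8 ≡ 166^2 = 27556 ≡ 185
227^16 ≡ 185^2 = 34225 ≡ 79
227^32 ≡ 79^2 = 6241 ≡ 8
227^64 ≡ 8^2 = 64
117 = 64 + 32 + 16 + 4 + 1, so 227^117 ≡ 64·8·79·166·227 ≡ 84 (mod 271)
223·84 = 18732 ≡ 33 (mod 271)
130 ≠ 33; the check fails.

reject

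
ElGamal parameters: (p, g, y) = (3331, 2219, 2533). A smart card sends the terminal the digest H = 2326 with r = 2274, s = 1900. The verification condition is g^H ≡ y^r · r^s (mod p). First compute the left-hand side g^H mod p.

1602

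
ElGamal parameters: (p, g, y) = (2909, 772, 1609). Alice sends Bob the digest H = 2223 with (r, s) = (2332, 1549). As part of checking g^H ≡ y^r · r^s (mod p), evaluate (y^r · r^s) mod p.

45

1609^2332 mod 2909 = 2364
2332^1549 mod 2909 = 934
y^r · r^s ≡ 2364·934 = 2207976 ≡ 45 (mod 2909)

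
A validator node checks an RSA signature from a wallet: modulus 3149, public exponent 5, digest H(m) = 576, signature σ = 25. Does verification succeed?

σ^2 ≡ 25^2 = 625
σ^4 ≡ 625^2 = 390625 ≡ 149
5 = 4 + 1, so σ^5 ≡ 149·25 ≡ 576 (mod 3149)
576 = H(m), so the signature checks out.

passes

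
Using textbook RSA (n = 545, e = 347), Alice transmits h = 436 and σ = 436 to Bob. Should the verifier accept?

accept

σ^2 ≡ 436^2 = 190096 ≡ 436
σ^4 ≡ 436^2 = 190096 ≡ 436
σ^8 ≡ 436^2 = 190096 ≡ 436
σ^16 ≡ 436^2 = 190096 ≡ 436
σ^32 ≡ 436^2 = 190096 ≡ 436
σ^64 ≡ 436^2 = 190096 ≡ 436
σ^128 ≡ 436^2 = 190096 ≡ 436
σ^256 ≡ 436^2 = 190096 ≡ 436
347 = 256 + 64 + 16 + 8 + 2 + 1, so σ^347 ≡ 436·436·436·436·436·436 ≡ 436 (mod 545)
436 = h, so the signature checks out.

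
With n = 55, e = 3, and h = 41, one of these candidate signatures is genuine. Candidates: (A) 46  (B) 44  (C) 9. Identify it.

A

Candidate A: Squares mod 55: 46^1≡46, 46^2≡26; 3 = 2 + 1, so 46^3 ≡ 26·46 ≡ 41 (mod 55)
  → matches h = 41
Candidate B: Squares mod 55: 44^1≡44, 44^2≡11; 3 = 2 + 1, so 44^3 ≡ 11·44 ≡ 44 (mod 55)
Candidate C: Squares mod 55: 9^1≡9, 9^2≡26; 3 = 2 + 1, so 9^3 ≡ 26·9 ≡ 14 (mod 55)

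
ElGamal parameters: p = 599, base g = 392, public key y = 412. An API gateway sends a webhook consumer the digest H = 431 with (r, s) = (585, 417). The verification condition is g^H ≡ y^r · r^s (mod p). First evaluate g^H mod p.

392^2 = 153664 ≡ 320
392^4 ≡ 320^2 = 102400 ≡ 570
392^8 ≡ 570^2 = 324900 ≡ 242
392^16 ≡ 242^2 = 58564 ≡ 461
392^32 ≡ 461^2 = 212521 ≡ 475
392^64 ≡ 475^2 = 225625 ≡ 401
392^128 ≡ 401^2 = 160801 ≡ 269
392^256 ≡ 269^2 = 72361 ≡ 481
431 = 256 + 128 + 32 + 8 + 4 + 2 + 1, so 392^431 ≡ 481·269·475·242·570·320·392 ≡ 585 (mod 599)

585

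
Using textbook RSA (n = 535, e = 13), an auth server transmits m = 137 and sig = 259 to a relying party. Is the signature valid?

sig^2 ≡ 259^2 = 67081 ≡ 206
sig^4 ≡ 206^2 = 42436 ≡ 171
sig^8 ≡ 171^2 = 29241 ≡ 351
13 = 8 + 4 + 1, so sig^13 ≡ 351·171·259 ≡ 479 (mod 535)
sig^13 mod 535 = 479, but m = 137.

invalid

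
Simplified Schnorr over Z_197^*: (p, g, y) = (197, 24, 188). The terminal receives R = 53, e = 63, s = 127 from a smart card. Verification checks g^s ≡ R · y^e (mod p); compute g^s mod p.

Squares mod 197: 24^1≡24, 24^2≡182, 24^4≡28, 24^8≡193, 24^16≡16, 24^32≡59, 24^64≡132
127 = 64 + 32 + 16 + 8 + 4 + 2 + 1, so 24^127 ≡ 132·59·16·193·28·182·24 ≡ 135 (mod 197)

135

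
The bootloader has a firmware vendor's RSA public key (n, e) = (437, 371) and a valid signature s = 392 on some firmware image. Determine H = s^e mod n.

369

s^371 mod 437 = 369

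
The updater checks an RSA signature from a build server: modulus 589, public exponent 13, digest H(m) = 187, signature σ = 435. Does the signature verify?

σ^2 ≡ 435^2 = 189225 ≡ 156
σ^4 ≡ 156^2 = 24336 ≡ 187
σ^8 ≡ 187^2 = 34969 ≡ 218
13 = 8 + 4 + 1, so σ^13 ≡ 218·187·435 ≡ 187 (mod 589)
Since 187 equals the digest 187, verification succeeds.

verifies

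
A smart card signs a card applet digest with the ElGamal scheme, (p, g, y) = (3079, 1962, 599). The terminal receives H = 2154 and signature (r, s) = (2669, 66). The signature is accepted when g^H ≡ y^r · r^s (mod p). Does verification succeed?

fails

Left side g^H mod p:
1962^2 = 3849444 ≡ 694
1962^4 ≡ 694^2 = 481636 ≡ 1312
1962^8 ≡ 1312^2 = 1721344 ≡ 183
1962^16 ≡ 183^2 = 33489 ≡ 2699
1962^32 ≡ 2699^2 = 7284601 ≡ 2766
1962^64 ≡ 2766^2 = 7650756 ≡ 2520
1962^128 ≡ 2520^2 = 6350400 ≡ 1502
1962^256 ≡ 1502^2 = 2256004 ≡ 2176
1962^512 ≡ 2176^2 = 4734976 ≡ 2553
1962^1024 ≡ 2553^2 = 6517809 ≡ 2645
1962^2048 ≡ 2645^2 = 6996025 ≡ 537
2154 = 2048 + 64 + 32 + 8 + 2, so 1962^2154 ≡ 537·2520·2766·183·694 ≡ 17 (mod 3079)
Right side y^r · r^s mod p:
599^2 = 358801 ≡ 1637
599^4 ≡ 1637^2 = 2679769 ≡ 1039
599^8 ≡ 1039^2 = 1079521 ≡ 1871
599^16 ≡ 1871^2 = 3500641 ≡ 2897
599^32 ≡ 2897^2 = 8392609 ≡ 2334
599^64 ≡ 2334^2 = 5447556 ≡ 805
599^128 ≡ 805^2 = 648025 ≡ 1435
599^256 ≡ 1435^2 = 2059225 ≡ 2453
599^512 ≡ 2453^2 = 6017209 ≡ 843
599^1024 ≡ 843^2 = 710649 ≡ 2479
599^2048 ≡ 2479^2 = 6145441 ≡ 2836
2669 = 2048 + 512 + 64 + 32 + 8 + 4 + 1, so 599^2669 ≡ 2836·843·805·2334·1871·1039·599 ≡ 653 (mod 3079)
2669^2 = 7123561 ≡ 1834
2669^4 ≡ 1834^2 = 3363556 ≡ 1288
2669^8 ≡ 1288^2 = 1658944 ≡ 2442
2669^16 ≡ 2442^2 = 5963364 ≡ 2420
2669^32 ≡ 2420^2 = 5856400 ≡ 142
2669^64 ≡ 142^2 = 20164 ≡ 1690
66 = 64 + 2, so 2669^66 ≡ 1690·1834 ≡ 1986 (mod 3079)
653·1986 = 1296858 ≡ 599 (mod 3079)
17 ≠ 599, so verification fails.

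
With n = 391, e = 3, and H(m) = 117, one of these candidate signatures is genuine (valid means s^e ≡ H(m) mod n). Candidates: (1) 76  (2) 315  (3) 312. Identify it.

2

Candidate 1: Squares mod 391: 76^1≡76, 76^2≡302; 3 = 2 + 1, so 76^3 ≡ 302·76 ≡ 274 (mod 391)
Candidate 2: Squares mod 391: 315^1≡315, 315^2≡302; 3 = 2 + 1, so 315^3 ≡ 302·315 ≡ 117 (mod 391)
  → matches H(m) = 117
Candidate 3: Squares mod 391: 312^1≡312, 312^2≡376; 3 = 2 + 1, so 312^3 ≡ 376·312 ≡ 12 (mod 391)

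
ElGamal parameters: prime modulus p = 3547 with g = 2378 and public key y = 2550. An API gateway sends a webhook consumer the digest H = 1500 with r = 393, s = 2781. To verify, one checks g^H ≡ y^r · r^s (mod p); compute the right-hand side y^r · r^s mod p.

1902

2550^2 = 6502500 ≡ 849
2550^4 ≡ 849^2 = 720801 ≡ 760
2550^8 ≡ 760^2 = 577600 ≡ 2986
2550^16 ≡ 2986^2 = 8916196 ≡ 2585
2550^32 ≡ 2585^2 = 6682225 ≡ 3224
2550^64 ≡ 3224^2 = 10394176 ≡ 1466
2550^128 ≡ 1466^2 = 2149156 ≡ 3221
2550^256 ≡ 3221^2 = 10374841 ≡ 3413
393 = 256 + 128 + 8 + 1, so 2550^393 ≡ 3413·3221·2986·2550 ≡ 2917 (mod 3547)
393^2 = 154449 ≡ 1928
393^4 ≡ 1928^2 = 3717184 ≡ 3475
393^8 ≡ 3475^2 = 12075625 ≡ 1637
393^16 ≡ 1637^2 = 2679769 ≡ 1784
393^32 ≡ 1784^2 = 3182656 ≡ 997
393^64 ≡ 997^2 = 994009 ≡ 849
393^128 ≡ 849^2 = 720801 ≡ 760
393^256 ≡ 760^2 = 577600 ≡ 2986
393^512 ≡ 2986^2 = 8916196 ≡ 2585
393^1024 ≡ 2585^2 = 6682225 ≡ 3224
393^2048 ≡ 3224^2 = 10394176 ≡ 1466
2781 = 2048 + 512 + 128 + 64 + 16 + 8 + 4 + 1, so 393^2781 ≡ 1466·2585·760·849·1784·1637·3475·393 ≡ 1382 (mod 3547)
y^r · r^s ≡ 2917·1382 = 4031294 ≡ 1902 (mod 3547)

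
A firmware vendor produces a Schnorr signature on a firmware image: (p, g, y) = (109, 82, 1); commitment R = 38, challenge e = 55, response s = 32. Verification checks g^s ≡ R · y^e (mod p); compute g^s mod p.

82^2 = 6724 ≡ 75
82^4 ≡ 75^2 = 5625 ≡ 66
82^8 ≡ 66^2 = 4356 ≡ 105
82^16 ≡ 105^2 = 11025 ≡ 16
82^32 ≡ 16^2 = 256 ≡ 38

38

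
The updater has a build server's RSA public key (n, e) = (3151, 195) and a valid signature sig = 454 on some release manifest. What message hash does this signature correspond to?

143

sig^2 ≡ 454^2 = 206116 ≡ 1301
sig^4 ≡ 1301^2 = 1692601 ≡ 514
sig^8 ≡ 514^2 = 264196 ≡ 2663
sig^16 ≡ 2663^2 = 7091569 ≡ 1819
sig^32 ≡ 1819^2 = 3308761 ≡ 211
sig^64 ≡ 211^2 = 44521 ≡ 407
sig^128 ≡ 407^2 = 165649 ≡ 1797
195 = 128 + 64 + 2 + 1, so sig^195 ≡ 1797·407·1301·454 ≡ 143 (mod 3151)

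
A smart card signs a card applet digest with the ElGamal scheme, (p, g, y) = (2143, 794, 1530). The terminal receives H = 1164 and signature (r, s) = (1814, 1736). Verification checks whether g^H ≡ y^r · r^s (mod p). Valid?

yes

Left side g^H mod p:
Squares mod 2143: 794^1≡794, 794^2≡394, 794^4≡940, 794^8≡684, 794^16≡682, 794^32≡93, 794^64≡77, 794^128≡1643, 794^256≡1412, 794^512≡754, 794^1024≡621
1164 = 1024 + 128 + 8 + 4, so 794^1164 ≡ 621·1643·684·940 ≡ 1242 (mod 2143)
Right side y^r · r^s mod p:
Squares mod 2143: 1530^1≡1530, 1530^2≡744, 1530^4≡642, 1530^8≡708, 1530^16≡1945, 1530^32≡630, 1530^64≡445, 1530^128≡869, 1530^256≡825, 1530^512≡1294, 1530^1024≡753
1814 = 1024 + 512 + 256 + 16 + 4 + 2, so 1530^1814 ≡ 753·1294·825·1945·642·744 ≡ 1643 (mod 2143)
Squares mod 2143: 1814^1≡1814, 1814^2≡1091, 1814^4≡916, 1814^8≡1143, 1814^16≡1362, 1814^32≡1349, 1814^64≡394, 1814^128≡940, 1814^256≡684, 1814^512≡682, 1814^1024≡93
1736 = 1024 + 512 + 128 + 64 + 8, so 1814^1736 ≡ 93·682·940·394·1143 ≡ 829 (mod 2143)
1643·829 = 1362047 ≡ 1242 (mod 2143)
1242 ≡ 1242 (mod 2143), so the signature is genuine.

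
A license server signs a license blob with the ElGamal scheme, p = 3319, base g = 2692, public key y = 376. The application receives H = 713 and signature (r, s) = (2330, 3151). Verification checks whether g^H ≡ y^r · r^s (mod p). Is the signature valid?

Left side g^H mod p:
2692^2 = 7246864 ≡ 1487
2692^4 ≡ 1487^2 = 2211169 ≡ 715
2692^8 ≡ 715^2 = 511225 ≡ 99
2692^16 ≡ 99^2 = 9801 ≡ 3163
2692^32 ≡ 3163^2 = 10004569 ≡ 1103
2692^64 ≡ 1103^2 = 1216609 ≡ 1855
2692^128 ≡ 1855^2 = 3441025 ≡ 2541
2692^256 ≡ 2541^2 = 6456681 ≡ 1226
2692^512 ≡ 1226^2 = 1503076 ≡ 2888
713 = 512 + 128 + 64 + 8 + 1, so 2692^713 ≡ 2888·2541·1855·99·2692 ≡ 1487 (mod 3319)
Right side y^r · r^s mod p:
376^2 = 141376 ≡ 1978
376^4 ≡ 1978^2 = 3912484 ≡ 2702
376^8 ≡ 2702^2 = 7300804 ≡ 2323
376^16 ≡ 2323^2 = 5396329 ≡ 2954
376^32 ≡ 2954^2 = 8726116 ≡ 465
376^64 ≡ 465^2 = 216225 ≡ 490
376^128 ≡ 490^2 = 240100 ≡ 1132
376^256 ≡ 1132^2 = 1281424 ≡ 290
376^512 ≡ 290^2 = 84100 ≡ 1125
376^1024 ≡ 1125^2 = 1265625 ≡ 1086
376^2048 ≡ 1086^2 = 1179396 ≡ 1151
2330 = 2048 + 256 + 16 + 8 + 2, so 376^2330 ≡ 1151·290·2954·2323·1978 ≡ 1487 (mod 3319)
2330^2 = 5428900 ≡ 2335
2330^4 ≡ 2335^2 = 5452225 ≡ 2427
2330^8 ≡ 2427^2 = 5890329 ≡ 2423
2330^16 ≡ 2423^2 = 5870929 ≡ 2937
2330^32 ≡ 2937^2 = 8625969 ≡ 3207
2330^64 ≡ 3207^2 = 10284849 ≡ 2587
2330^128 ≡ 2587^2 = 6692569 ≡ 1465
2330^256 ≡ 1465^2 = 2146225 ≡ 2151
2330^512 ≡ 2151^2 = 4626801 ≡ 115
2330^1024 ≡ 115^2 = 13225 ≡ 3268
2330^2048 ≡ 3268^2 = 10679824 ≡ 2601
3151 = 2048 + 1024 + 64 + 8 + 4 + 2 + 1, so 2330^3151 ≡ 2601·3268·2587·2423·2427·2335·2330 ≡ 2919 (mod 3319)
1487·2919 = 4340553 ≡ 2620 (mod 3319)
1487 ≠ 2620, so verification fails.

invalid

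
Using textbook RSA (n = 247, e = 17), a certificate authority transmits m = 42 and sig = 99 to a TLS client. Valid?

no

sig^2 ≡ 99^2 = 9801 ≡ 168
sig^4 ≡ 168^2 = 28224 ≡ 66
sig^8 ≡ 66^2 = 4356 ≡ 157
sig^16 ≡ 157^2 = 24649 ≡ 196
17 = 16 + 1, so sig^17 ≡ 196·99 ≡ 138 (mod 247)
138 ≠ 42, so verification fails.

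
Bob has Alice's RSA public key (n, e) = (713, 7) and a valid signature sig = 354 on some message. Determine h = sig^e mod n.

487

sig^2 ≡ 354^2 = 125316 ≡ 541
sig^4 ≡ 541^2 = 292681 ≡ 351
7 = 4 + 2 + 1, so sig^7 ≡ 351·541·354 ≡ 487 (mod 713)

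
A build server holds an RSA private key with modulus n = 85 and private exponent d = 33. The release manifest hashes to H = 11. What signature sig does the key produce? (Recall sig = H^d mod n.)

H^2 ≡ 11^2 = 121 ≡ 36
H^4 ≡ 36^2 = 1296 ≡ 21
H^8 ≡ 21^2 = 441 ≡ 16
H^16 ≡ 16^2 = 256 ≡ 1
H^32 ≡ 1^2 = 1
33 = 32 + 1, so H^33 ≡ 1·11 ≡ 11 (mod 85)

11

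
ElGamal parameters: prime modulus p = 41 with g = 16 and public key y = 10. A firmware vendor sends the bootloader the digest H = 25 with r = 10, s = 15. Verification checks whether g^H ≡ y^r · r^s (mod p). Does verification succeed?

passes

Left side g^H mod p:
16^2 = 256 ≡ 10
16^4 ≡ 10^2 = 100 ≡ 18
16^8 ≡ 18^2 = 324 ≡ 37
16^16 ≡ 37^2 = 1369 ≡ 16
25 = 16 + 8 + 1, so 16^25 ≡ 16·37·16 ≡ 1 (mod 41)
Right side y^r · r^s mod p:
10^2 = 100 ≡ 18
10^4 ≡ 18^2 = 324 ≡ 37
10^8 ≡ 37^2 = 1369 ≡ 16
10 = 8 + 2, so 10^10 ≡ 16·18 ≡ 1 (mod 41)
10^2 = 100 ≡ 18
10^4 ≡ 18^2 = 324 ≡ 37
10^8 ≡ 37^2 = 1369 ≡ 16
15 = 8 + 4 + 2 + 1, so 10^15 ≡ 16·37·18·10 ≡ 1 (mod 41)
1·1 = 1 ≡ 1 (mod 41)
1 ≡ 1 (mod 41), so the signature is genuine.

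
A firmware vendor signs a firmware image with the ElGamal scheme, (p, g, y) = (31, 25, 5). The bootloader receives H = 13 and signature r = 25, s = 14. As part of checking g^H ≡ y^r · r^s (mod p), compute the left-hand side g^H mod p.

Squares mod 31: 25^1≡25, 25^2≡5, 25^4≡25, 25^8≡5
13 = 8 + 4 + 1, so 25^13 ≡ 5·25·25 ≡ 25 (mod 31)

25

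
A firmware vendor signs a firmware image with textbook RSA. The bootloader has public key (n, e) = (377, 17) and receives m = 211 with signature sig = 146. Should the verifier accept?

reject

sig^2 ≡ 146^2 = 21316 ≡ 204
sig^4 ≡ 204^2 = 41616 ≡ 146
sig^8 ≡ 146^2 = 21316 ≡ 204
sig^16 ≡ 204^2 = 41616 ≡ 146
17 = 16 + 1, so sig^17 ≡ 146·146 ≡ 204 (mod 377)
204 ≠ 211, so verification fails.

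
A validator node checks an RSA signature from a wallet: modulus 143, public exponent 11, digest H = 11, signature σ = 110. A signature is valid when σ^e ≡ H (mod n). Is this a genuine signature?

genuine

σ^11 mod 143 = 11
σ^11 mod 143 = 11 matches H.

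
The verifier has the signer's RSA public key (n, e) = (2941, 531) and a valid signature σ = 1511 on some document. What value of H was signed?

Squares mod 2941: σ^1≡1511, σ^2≡905, σ^4≡1427, σ^8≡1157, σ^16≡494, σ^32≡2874, σ^64≡1548, σ^128≡2330, σ^256≡2755, σ^512≡2245
531 = 512 + 16 + 2 + 1, so σ^531 ≡ 2245·494·905·1511 ≡ 2321 (mod 2941)

2321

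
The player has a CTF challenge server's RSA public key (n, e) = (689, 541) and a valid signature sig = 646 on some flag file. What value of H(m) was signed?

607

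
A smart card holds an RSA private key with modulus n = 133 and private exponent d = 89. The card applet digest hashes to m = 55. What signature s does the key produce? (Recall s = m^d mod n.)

m^2 ≡ 55^2 = 3025 ≡ 99
m^4 ≡ 99^2 = 9801 ≡ 92
m^8 ≡ 92^2 = 8464 ≡ 85
m^16 ≡ 85^2 = 7225 ≡ 43
m^32 ≡ 43^2 = 1849 ≡ 120
m^64 ≡ 120^2 = 14400 ≡ 36
89 = 64 + 16 + 8 + 1, so m^89 ≡ 36·43·85·55 ≡ 104 (mod 133)

104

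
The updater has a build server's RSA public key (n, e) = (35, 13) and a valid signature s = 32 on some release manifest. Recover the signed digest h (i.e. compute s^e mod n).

32

Squares mod 35: s^1≡32, s^2≡9, s^4≡11, s^8≡16
13 = 8 + 4 + 1, so s^13 ≡ 16·11·32 ≡ 32 (mod 35)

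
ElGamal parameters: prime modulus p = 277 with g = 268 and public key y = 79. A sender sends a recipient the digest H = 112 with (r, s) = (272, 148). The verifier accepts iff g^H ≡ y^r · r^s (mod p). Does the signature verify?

Left side g^H mod p:
268^2 = 71824 ≡ 81
268^4 ≡ 81^2 = 6561 ≡ 190
268^8 ≡ 190^2 = 36100 ≡ 90
268^16 ≡ 90^2 = 8100 ≡ 67
268^32 ≡ 67^2 = 4489 ≡ 57
268^64 ≡ 57^2 = 3249 ≡ 202
112 = 64 + 32 + 16, so 268^112 ≡ 202·57·67 ≡ 270 (mod 277)
Right side y^r · r^s mod p:
79^2 = 6241 ≡ 147
79^4 ≡ 147^2 = 21609 ≡ 3
79^8 ≡ 3^2 = 9
79^16 ≡ 9^2 = 81
79^32 ≡ 81^2 = 6561 ≡ 190
79^64 ≡ 190^2 = 36100 ≡ 90
79^128 ≡ 90^2 = 8100 ≡ 67
79^256 ≡ 67^2 = 4489 ≡ 57
272 = 256 + 16, so 79^272 ≡ 57·81 ≡ 185 (mod 277)
272^2 = 73984 ≡ 25
272^4 ≡ 25^2 = 625 ≡ 71
272^8 ≡ 71^2 = 5041 ≡ 55
272^16 ≡ 55^2 = 3025 ≡ 255
272^32 ≡ 255^2 = 65025 ≡ 207
272^64 ≡ 207^2 = 42849 ≡ 191
272^128 ≡ 191^2 = 36481 ≡ 194
148 = 128 + 16 + 4, so 272^148 ≡ 194·255·71 ≡ 10 (mod 277)
185·10 = 1850 ≡ 188 (mod 277)
270 ≠ 188, so verification fails.

does not verify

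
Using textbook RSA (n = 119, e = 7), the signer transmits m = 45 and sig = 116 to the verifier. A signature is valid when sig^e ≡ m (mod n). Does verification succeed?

fails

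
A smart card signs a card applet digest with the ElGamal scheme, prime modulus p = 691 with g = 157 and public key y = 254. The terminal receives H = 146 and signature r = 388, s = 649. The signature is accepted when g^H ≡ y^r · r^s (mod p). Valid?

Left side g^H mod p:
Squares mod 691: 157^1≡157, 157^2≡464, 157^4≡395, 157^8≡550, 157^16≡533, 157^32≡88, 157^64≡143, 157^128≡410
146 = 128 + 16 + 2, so 157^146 ≡ 410·533·464 ≡ 580 (mod 691)
Right side y^r · r^s mod p:
Squares mod 691: 254^1≡254, 254^2≡253, 254^4≡437, 254^8≡253, 254^16≡437, 254^32≡253, 254^64≡437, 254^128≡253, 254^256≡437
388 = 256 + 128 + 4, so 254^388 ≡ 437·253·437 ≡ 437 (mod 691)
Squares mod 691: 388^1≡388, 388^2≡597, 388^4≡544, 388^8≡188, 388^16≡103, 388^32≡244, 388^64≡110, 388^128≡353, 388^256≡229, 388^512≡616
649 = 512 + 128 + 8 + 1, so 388^649 ≡ 616·353·188·388 ≡ 580 (mod 691)
437·580 = 253460 ≡ 554 (mod 691)
580 ≠ 554, so verification fails.

no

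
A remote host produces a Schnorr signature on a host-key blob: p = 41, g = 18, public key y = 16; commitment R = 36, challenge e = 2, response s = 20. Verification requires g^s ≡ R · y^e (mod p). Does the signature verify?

g^s mod p:
18^2 = 324 ≡ 37
18^4 ≡ 37^2 = 1369 ≡ 16
18^8 ≡ 16^2 = 256 ≡ 10
18^16 ≡ 10^2 = 100 ≡ 18
20 = 16 + 4, so 18^20 ≡ 18·16 ≡ 1 (mod 41)
R · y^e mod p:
16^2 = 256 ≡ 10
36·10 = 360 ≡ 32 (mod 41)
1 ≠ 32; the check fails.

does not verify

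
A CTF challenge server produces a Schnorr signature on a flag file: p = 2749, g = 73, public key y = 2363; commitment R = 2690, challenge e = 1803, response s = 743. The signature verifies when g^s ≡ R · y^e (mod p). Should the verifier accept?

reject

g^s mod p:
73^2 = 5329 ≡ 2580
73^4 ≡ 2580^2 = 6656400 ≡ 1071
73^8 ≡ 1071^2 = 1147041 ≡ 708
73^16 ≡ 708^2 = 501264 ≡ 946
73^32 ≡ 946^2 = 894916 ≡ 1491
73^64 ≡ 1491^2 = 2223081 ≡ 1889
73^128 ≡ 1889^2 = 3568321 ≡ 119
73^256 ≡ 119^2 = 14161 ≡ 416
73^512 ≡ 416^2 = 173056 ≡ 2618
743 = 512 + 128 + 64 + 32 + 4 + 2 + 1, so 73^743 ≡ 2618·119·1889·1491·1071·2580·73 ≡ 2393 (mod 2749)
R · y^e mod p:
2363^2 = 5583769 ≡ 550
2363^4 ≡ 550^2 = 302500 ≡ 110
2363^8 ≡ 110^2 = 12100 ≡ 1104
2363^16 ≡ 1104^2 = 1218816 ≡ 1009
2363^32 ≡ 1009^2 = 1018081 ≡ 951
2363^64 ≡ 951^2 = 904401 ≡ 2729
2363^128 ≡ 2729^2 = 7447441 ≡ 400
2363^256 ≡ 400^2 = 160000 ≡ 558
2363^512 ≡ 558^2 = 311364 ≡ 727
2363^1024 ≡ 727^2 = 528529 ≡ 721
1803 = 1024 + 512 + 256 + 8 + 2 + 1, so 2363^1803 ≡ 721·727·558·1104·550·2363 ≡ 537 (mod 2749)
2690·537 = 1444530 ≡ 1305 (mod 2749)
2393 ≠ 1305; the check fails.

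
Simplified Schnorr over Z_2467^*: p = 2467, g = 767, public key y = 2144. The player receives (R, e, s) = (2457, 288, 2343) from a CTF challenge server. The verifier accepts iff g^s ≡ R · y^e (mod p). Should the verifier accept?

accept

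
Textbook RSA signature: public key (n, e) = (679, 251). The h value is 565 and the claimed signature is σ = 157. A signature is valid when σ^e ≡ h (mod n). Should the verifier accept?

accept

σ^2 ≡ 157^2 = 24649 ≡ 205
σ^4 ≡ 205^2 = 42025 ≡ 606
σ^8 ≡ 606^2 = 367236 ≡ 576
σ^16 ≡ 576^2 = 331776 ≡ 424
σ^32 ≡ 424^2 = 179776 ≡ 520
σ^64 ≡ 520^2 = 270400 ≡ 158
σ^128 ≡ 158^2 = 24964 ≡ 520
251 = 128 + 64 + 32 + 16 + 8 + 2 + 1, so σ^251 ≡ 520·158·520·424·576·205·157 ≡ 565 (mod 679)
565 = h, so the signature checks out.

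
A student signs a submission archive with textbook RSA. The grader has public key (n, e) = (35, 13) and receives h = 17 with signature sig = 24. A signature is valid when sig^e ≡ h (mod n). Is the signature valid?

invalid

sig^2 ≡ 24^2 = 576 ≡ 16
sig^4 ≡ 16^2 = 256 ≡ 11
sig^8 ≡ 11^2 = 121 ≡ 16
13 = 8 + 4 + 1, so sig^13 ≡ 16·11·24 ≡ 24 (mod 35)
sig^13 mod 35 = 24, but h = 17.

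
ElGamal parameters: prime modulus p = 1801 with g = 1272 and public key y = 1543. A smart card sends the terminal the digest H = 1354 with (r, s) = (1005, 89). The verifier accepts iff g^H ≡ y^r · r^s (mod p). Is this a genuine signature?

Left side g^H mod p:
1272^2 = 1617984 ≡ 686
1272^4 ≡ 686^2 = 470596 ≡ 535
1272^8 ≡ 535^2 = 286225 ≡ 1667
1272^16 ≡ 1667^2 = 2778889 ≡ 1747
1272^32 ≡ 1747^2 = 3052009 ≡ 1115
1272^64 ≡ 1115^2 = 1243225 ≡ 535
1272^128 ≡ 535^2 = 286225 ≡ 1667
1272^256 ≡ 1667^2 = 2778889 ≡ 1747
1272^512 ≡ 1747^2 = 3052009 ≡ 1115
1272^1024 ≡ 1115^2 = 1243225 ≡ 535
1354 = 1024 + 256 + 64 + 8 + 2, so 1272^1354 ≡ 535·1747·535·1667·686 ≡ 1266 (mod 1801)
Right side y^r · r^s mod p:
1543^2 = 2380849 ≡ 1728
1543^4 ≡ 1728^2 = 2985984 ≡ 1727
1543^8 ≡ 1727^2 = 2982529 ≡ 73
1543^16 ≡ 73^2 = 5329 ≡ 1727
1543^32 ≡ 1727^2 = 2982529 ≡ 73
1543^64 ≡ 73^2 = 5329 ≡ 1727
1543^128 ≡ 1727^2 = 2982529 ≡ 73
1543^256 ≡ 73^2 = 5329 ≡ 1727
1543^512 ≡ 1727^2 = 2982529 ≡ 73
1005 = 512 + 256 + 128 + 64 + 32 + 8 + 4 + 1, so 1543^1005 ≡ 73·1727·73·1727·73·73·1727·1543 ≡ 977 (mod 1801)
1005^2 = 1010025 ≡ 1465
1005^4 ≡ 1465^2 = 2146225 ≡ 1234
1005^8 ≡ 1234^2 = 1522756 ≡ 911
1005^16 ≡ 911^2 = 829921 ≡ 1461
1005^32 ≡ 1461^2 = 2134521 ≡ 336
1005^64 ≡ 336^2 = 112896 ≡ 1234
89 = 64 + 16 + 8 + 1, so 1005^89 ≡ 1234·1461·911·1005 ≡ 405 (mod 1801)
977·405 = 395685 ≡ 1266 (mod 1801)
1266 ≡ 1266 (mod 1801), so the signature is genuine.

genuine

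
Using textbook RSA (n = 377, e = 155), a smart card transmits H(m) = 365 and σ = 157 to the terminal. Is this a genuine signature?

σ^155 mod 377 = 365
365 = H(m), so the signature checks out.

genuine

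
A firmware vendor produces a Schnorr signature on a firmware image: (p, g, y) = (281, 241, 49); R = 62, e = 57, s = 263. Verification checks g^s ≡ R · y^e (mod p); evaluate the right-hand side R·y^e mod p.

Squares mod 281: 49^1≡49, 49^2≡153, 49^4≡86, 49^8≡90, 49^16≡232, 49^32≡153
57 = 32 + 16 + 8 + 1, so 49^57 ≡ 153·232·90·49 ≡ 128 (mod 281)
R · y^e ≡ 62·128 = 7936 ≡ 68 (mod 281)

68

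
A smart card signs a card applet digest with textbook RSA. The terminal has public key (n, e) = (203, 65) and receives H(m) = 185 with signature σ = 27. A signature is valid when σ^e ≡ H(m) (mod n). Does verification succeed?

fails

Squares mod 203: σ^1≡27, σ^2≡120, σ^4≡190, σ^8≡169, σ^16≡141, σ^32≡190, σ^64≡169
65 = 64 + 1, so σ^65 ≡ 169·27 ≡ 97 (mod 203)
The recovered value 97 does not match the digest 185.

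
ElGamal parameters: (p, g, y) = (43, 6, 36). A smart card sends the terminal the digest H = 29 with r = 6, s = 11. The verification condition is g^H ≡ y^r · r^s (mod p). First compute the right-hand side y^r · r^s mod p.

36

Squares mod 43: 36^1≡36, 36^2≡6, 36^4≡36
6 = 4 + 2, so 36^6 ≡ 36·6 ≡ 1 (mod 43)
Squares mod 43: 6^1≡6, 6^2≡36, 6^4≡6, 6^8≡36
11 = 8 + 2 + 1, so 6^11 ≡ 36·36·6 ≡ 36 (mod 43)
y^r · r^s ≡ 1·36 = 36 ≡ 36 (mod 43)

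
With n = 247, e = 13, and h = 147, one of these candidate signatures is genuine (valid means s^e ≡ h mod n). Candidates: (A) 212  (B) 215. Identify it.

A

Candidate A: 212^2 = 44944 ≡ 237; 212^4 ≡ 237^2 = 56169 ≡ 100; 212^8 ≡ 100^2 = 10000 ≡ 120; 13 = 8 + 4 + 1, so 212^13 ≡ 120·100·212 ≡ 147 (mod 247)
  → matches h = 147
Candidate B: 215^2 = 46225 ≡ 36; 215^4 ≡ 36^2 = 1296 ≡ 61; 215^8 ≡ 61^2 = 3721 ≡ 16; 13 = 8 + 4 + 1, so 215^13 ≡ 16·61·215 ≡ 137 (mod 247)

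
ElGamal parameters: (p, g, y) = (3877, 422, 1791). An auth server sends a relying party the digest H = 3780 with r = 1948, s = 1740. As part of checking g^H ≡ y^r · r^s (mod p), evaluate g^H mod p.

422^2 = 178084 ≡ 3619
422^4 ≡ 3619^2 = 13097161 ≡ 655
422^8 ≡ 655^2 = 429025 ≡ 2555
422^16 ≡ 2555^2 = 6528025 ≡ 3034
422^32 ≡ 3034^2 = 9205156 ≡ 1158
422^64 ≡ 1158^2 = 1340964 ≡ 3399
422^128 ≡ 3399^2 = 11553201 ≡ 3618
422^256 ≡ 3618^2 = 13089924 ≡ 1172
422^512 ≡ 1172^2 = 1373584 ≡ 1126
422^1024 ≡ 1126^2 = 1267876 ≡ 97
422^2048 ≡ 97^2 = 9409 ≡ 1655
3780 = 2048 + 1024 + 512 + 128 + 64 + 4, so 422^3780 ≡ 1655·97·1126·3618·3399·655 ≡ 2675 (mod 3877)

2675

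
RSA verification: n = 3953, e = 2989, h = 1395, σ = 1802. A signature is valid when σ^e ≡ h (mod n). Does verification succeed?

passes

σ^2989 mod 3953 = 1395
σ^2989 mod 3953 = 1395 matches h.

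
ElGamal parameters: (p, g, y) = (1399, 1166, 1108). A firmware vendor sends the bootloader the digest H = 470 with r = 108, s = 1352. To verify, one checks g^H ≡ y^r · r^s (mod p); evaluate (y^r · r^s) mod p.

1108^2 = 1227664 ≡ 741
1108^4 ≡ 741^2 = 549081 ≡ 673
1108^8 ≡ 673^2 = 452929 ≡ 1052
1108^16 ≡ 1052^2 = 1106704 ≡ 95
1108^32 ≡ 95^2 = 9025 ≡ 631
1108^64 ≡ 631^2 = 398161 ≡ 845
108 = 64 + 32 + 8 + 4, so 1108^108 ≡ 845·631·1052·673 ≡ 1164 (mod 1399)
108^2 = 11664 ≡ 472
108^4 ≡ 472^2 = 222784 ≡ 343
108^8 ≡ 343^2 = 117649 ≡ 133
108^16 ≡ 133^2 = 17689 ≡ 901
108^32 ≡ 901^2 = 811801 ≡ 381
108^64 ≡ 381^2 = 145161 ≡ 1064
108^128 ≡ 1064^2 = 1132096 ≡ 305
108^256 ≡ 305^2 = 93025 ≡ 691
108^512 ≡ 691^2 = 477481 ≡ 422
108^1024 ≡ 422^2 = 178084 ≡ 411
1352 = 1024 + 256 + 64 + 8, so 108^1352 ≡ 411·691·1064·133 ≡ 852 (mod 1399)
y^r · r^s ≡ 1164·852 = 991728 ≡ 1236 (mod 1399)

1236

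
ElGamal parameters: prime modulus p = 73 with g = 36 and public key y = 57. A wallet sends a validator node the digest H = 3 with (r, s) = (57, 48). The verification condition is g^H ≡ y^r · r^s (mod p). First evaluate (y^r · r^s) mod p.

57^2 = 3249 ≡ 37
57^4 ≡ 37^2 = 1369 ≡ 55
57^8 ≡ 55^2 = 3025 ≡ 32
57^16 ≡ 32^2 = 1024 ≡ 2
57^32 ≡ 2^2 = 4
57 = 32 + 16 + 8 + 1, so 57^57 ≡ 4·2·32·57 ≡ 65 (mod 73)
57^2 = 3249 ≡ 37
57^4 ≡ 37^2 = 1369 ≡ 55
57^8 ≡ 55^2 = 3025 ≡ 32
57^16 ≡ 32^2 = 1024 ≡ 2
57^32 ≡ 2^2 = 4
48 = 32 + 16, so 57^48 ≡ 4·2 ≡ 8 (mod 73)
y^r · r^s ≡ 65·8 = 520 ≡ 9 (mod 73)

9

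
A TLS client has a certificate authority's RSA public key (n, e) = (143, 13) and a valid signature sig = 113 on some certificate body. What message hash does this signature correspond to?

126

sig^2 ≡ 113^2 = 12769 ≡ 42
sig^4 ≡ 42^2 = 1764 ≡ 48
sig^8 ≡ 48^2 = 2304 ≡ 16
13 = 8 + 4 + 1, so sig^13 ≡ 16·48·113 ≡ 126 (mod 143)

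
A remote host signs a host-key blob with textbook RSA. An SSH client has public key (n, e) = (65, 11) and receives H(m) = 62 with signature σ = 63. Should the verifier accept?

Squares mod 65: σ^1≡63, σ^2≡4, σ^4≡16, σ^8≡61
11 = 8 + 2 + 1, so σ^11 ≡ 61·4·63 ≡ 32 (mod 65)
σ^11 mod 65 = 32, but H(m) = 62.

reject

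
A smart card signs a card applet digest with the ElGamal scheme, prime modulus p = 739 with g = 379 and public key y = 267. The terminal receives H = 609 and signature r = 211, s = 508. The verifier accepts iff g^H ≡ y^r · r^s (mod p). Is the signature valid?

Left side g^H mod p:
379^609 mod 739 = 357
Right side y^r · r^s mod p:
267^211 mod 739 = 711
211^508 mod 739 = 172
711·172 = 122292 ≡ 357 (mod 739)
357 ≡ 357 (mod 739), so the signature is genuine.

valid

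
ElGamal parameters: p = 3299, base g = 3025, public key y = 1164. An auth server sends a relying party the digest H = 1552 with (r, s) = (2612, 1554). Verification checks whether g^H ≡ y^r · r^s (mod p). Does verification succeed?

Left side g^H mod p:
Squares mod 3299: 3025^1≡3025, 3025^2≡2498, 3025^4≡1595, 3025^8≡496, 3025^16≡1890, 3025^32≡2582, 3025^64≡2744, 3025^128≡1218, 3025^256≡2273, 3025^512≡295, 3025^1024≡1251
1552 = 1024 + 512 + 16, so 3025^1552 ≡ 1251·295·1890 ≡ 676 (mod 3299)
Right side y^r · r^s mod p:
Squares mod 3299: 1164^1≡1164, 1164^2≡2306, 1164^4≡2947, 1164^8≡1841, 1164^16≡1208, 1164^32≡1106, 1164^64≡2606, 1164^128≡1894, 1164^256≡1223, 1164^512≡1282, 1164^1024≡622, 1164^2048≡901
2612 = 2048 + 512 + 32 + 16 + 4, so 1164^2612 ≡ 901·1282·1106·1208·2947 ≡ 1374 (mod 3299)
Squares mod 3299: 2612^1≡2612, 2612^2≡212, 2612^4≡2057, 2612^8≡1931, 2612^16≡891, 2612^32≡2121, 2612^64≡2104, 2612^128≡2857, 2612^256≡723, 2612^512≡1487, 2612^1024≡839
1554 = 1024 + 512 + 16 + 2, so 2612^1554 ≡ 839·1487·891·212 ≡ 3125 (mod 3299)
1374·3125 = 4293750 ≡ 1751 (mod 3299)
676 ≠ 1751, so verification fails.

fails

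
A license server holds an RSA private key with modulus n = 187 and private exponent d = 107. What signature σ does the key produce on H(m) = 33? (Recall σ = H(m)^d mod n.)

(H(m))^2 ≡ 33^2 = 1089 ≡ 154
(H(m))^4 ≡ 154^2 = 23716 ≡ 154
(H(m))^8 ≡ 154^2 = 23716 ≡ 154
(H(m))^16 ≡ 154^2 = 23716 ≡ 154
(H(m))^32 ≡ 154^2 = 23716 ≡ 154
(H(m))^64 ≡ 154^2 = 23716 ≡ 154
107 = 64 + 32 + 8 + 2 + 1, so (H(m))^107 ≡ 154·154·154·154·33 ≡ 33 (mod 187)

33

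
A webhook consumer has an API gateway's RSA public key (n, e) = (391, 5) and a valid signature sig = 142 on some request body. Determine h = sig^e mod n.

sig^2 ≡ 142^2 = 20164 ≡ 223
sig^4 ≡ 223^2 = 49729 ≡ 72
5 = 4 + 1, so sig^5 ≡ 72·142 ≡ 58 (mod 391)

58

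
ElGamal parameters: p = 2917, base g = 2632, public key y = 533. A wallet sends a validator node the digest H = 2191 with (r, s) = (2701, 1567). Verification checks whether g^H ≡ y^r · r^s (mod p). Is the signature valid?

Left side g^H mod p:
Squares mod 2917: 2632^1≡2632, 2632^2≡2466, 2632^4≡2128, 2632^8≡1200, 2632^16≡1919, 2632^32≡1307, 2632^64≡1804, 2632^128≡1961, 2632^256≡915, 2632^512≡46, 2632^1024≡2116, 2632^2048≡2778
2191 = 2048 + 128 + 8 + 4 + 2 + 1, so 2632^2191 ≡ 2778·1961·1200·2128·2466·2632 ≡ 2128 (mod 2917)
Right side y^r · r^s mod p:
Squares mod 2917: 533^1≡533, 533^2≡1140, 533^4≡1535, 533^8≡2206, 533^16≡880, 533^32≡1395, 533^64≡386, 533^128≡229, 533^256≡2852, 533^512≡1308, 533^1024≡1502, 533^2048≡1163
2701 = 2048 + 512 + 128 + 8 + 4 + 1, so 533^2701 ≡ 1163·1308·229·2206·1535·533 ≡ 533 (mod 2917)
Squares mod 2917: 2701^1≡2701, 2701^2≡2901, 2701^4≡256, 2701^8≡1362, 2701^16≡2749, 2701^32≡1971, 2701^64≡2314, 2701^128≡1901, 2701^256≡2555, 2701^512≡2696, 2701^1024≡2169
1567 = 1024 + 512 + 16 + 8 + 4 + 2 + 1, so 2701^1567 ≡ 2169·2696·2749·1362·256·2901·2701 ≡ 1112 (mod 2917)
533·1112 = 592696 ≡ 545 (mod 2917)
2128 ≠ 545, so verification fails.

invalid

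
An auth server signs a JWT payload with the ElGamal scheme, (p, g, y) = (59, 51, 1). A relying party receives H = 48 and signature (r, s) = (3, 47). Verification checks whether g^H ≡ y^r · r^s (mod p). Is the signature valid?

invalid

Left side g^H mod p:
Squares mod 59: 51^1≡51, 51^2≡5, 51^4≡25, 51^8≡35, 51^16≡45, 51^32≡19
48 = 32 + 16, so 51^48 ≡ 19·45 ≡ 29 (mod 59)
Right side y^r · r^s mod p:
Squares mod 59: 1^1≡1, 1^2≡1
3 = 2 + 1, so 1^3 ≡ 1·1 ≡ 1 (mod 59)
Squares mod 59: 3^1≡3, 3^2≡9, 3^4≡22, 3^8≡12, 3^16≡26, 3^32≡27
47 = 32 + 8 + 4 + 2 + 1, so 3^47 ≡ 27·12·22·9·3 ≡ 57 (mod 59)
1·57 = 57 ≡ 57 (mod 59)
29 ≠ 57, so verification fails.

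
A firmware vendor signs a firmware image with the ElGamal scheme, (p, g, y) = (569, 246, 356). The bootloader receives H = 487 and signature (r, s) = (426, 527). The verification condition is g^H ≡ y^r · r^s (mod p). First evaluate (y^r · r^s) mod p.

166

356^2 = 126736 ≡ 418
356^4 ≡ 418^2 = 174724 ≡ 41
356^8 ≡ 41^2 = 1681 ≡ 543
356^16 ≡ 543^2 = 294849 ≡ 107
356^32 ≡ 107^2 = 11449 ≡ 69
356^64 ≡ 69^2 = 4761 ≡ 209
356^128 ≡ 209^2 = 43681 ≡ 437
356^256 ≡ 437^2 = 190969 ≡ 354
426 = 256 + 128 + 32 + 8 + 2, so 356^426 ≡ 354·437·69·543·418 ≡ 483 (mod 569)
426^2 = 181476 ≡ 534
426^4 ≡ 534^2 = 285156 ≡ 87
426^8 ≡ 87^2 = 7569 ≡ 172
426^16 ≡ 172^2 = 29584 ≡ 565
426^32 ≡ 565^2 = 319225 ≡ 16
426^64 ≡ 16^2 = 256
426^128 ≡ 256^2 = 65536 ≡ 101
426^256 ≡ 101^2 = 10201 ≡ 528
426^512 ≡ 528^2 = 278784 ≡ 543
527 = 512 + 8 + 4 + 2 + 1, so 426^527 ≡ 543·172·87·534·426 ≡ 51 (mod 569)
y^r · r^s ≡ 483·51 = 24633 ≡ 166 (mod 569)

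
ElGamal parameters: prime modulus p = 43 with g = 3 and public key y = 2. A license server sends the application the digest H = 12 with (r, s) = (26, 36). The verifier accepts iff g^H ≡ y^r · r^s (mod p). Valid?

yes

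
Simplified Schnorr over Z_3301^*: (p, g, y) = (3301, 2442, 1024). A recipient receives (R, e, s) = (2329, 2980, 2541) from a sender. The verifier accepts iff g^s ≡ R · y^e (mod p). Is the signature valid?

g^s mod p:
Squares mod 3301: 2442^1≡2442, 2442^2≡1758, 2442^4≡828, 2442^8≡2277, 2442^16≡2159, 2442^32≡269, 2442^64≡3040, 2442^128≡2101, 2442^256≡764, 2442^512≡2720, 2442^1024≡859, 2442^2048≡1758
2541 = 2048 + 256 + 128 + 64 + 32 + 8 + 4 + 1, so 2442^2541 ≡ 1758·764·2101·3040·269·2277·828·2442 ≡ 3300 (mod 3301)
R · y^e mod p:
Squares mod 3301: 1024^1≡1024, 1024^2≡2159, 1024^4≡269, 1024^8≡3040, 1024^16≡2101, 1024^32≡764, 1024^64≡2720, 1024^128≡859, 1024^256≡1758, 1024^512≡828, 1024^1024≡2277, 1024^2048≡2159
2980 = 2048 + 512 + 256 + 128 + 32 + 4, so 1024^2980 ≡ 2159·828·1758·859·764·269 ≡ 972 (mod 3301)
2329·972 = 2263788 ≡ 2603 (mod 3301)
3300 ≠ 2603; the check fails.

invalid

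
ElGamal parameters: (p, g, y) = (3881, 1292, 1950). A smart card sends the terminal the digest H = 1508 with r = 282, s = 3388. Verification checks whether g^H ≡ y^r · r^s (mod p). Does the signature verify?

verifies

Left side g^H mod p:
1292^2 = 1669264 ≡ 434
1292^4 ≡ 434^2 = 188356 ≡ 2068
1292^8 ≡ 2068^2 = 4276624 ≡ 3643
1292^16 ≡ 3643^2 = 13271449 ≡ 2310
1292^32 ≡ 2310^2 = 5336100 ≡ 3606
1292^64 ≡ 3606^2 = 13003236 ≡ 1886
1292^128 ≡ 1886^2 = 3556996 ≡ 2000
1292^256 ≡ 2000^2 = 4000000 ≡ 2570
1292^512 ≡ 2570^2 = 6604900 ≡ 3319
1292^1024 ≡ 3319^2 = 11015761 ≡ 1483
1508 = 1024 + 256 + 128 + 64 + 32 + 4, so 1292^1508 ≡ 1483·2570·2000·1886·3606·2068 ≡ 2338 (mod 3881)
Right side y^r · r^s mod p:
1950^2 = 3802500 ≡ 3001
1950^4 ≡ 3001^2 = 9006001 ≡ 2081
1950^8 ≡ 2081^2 = 4330561 ≡ 3246
1950^16 ≡ 3246^2 = 10536516 ≡ 3482
1950^32 ≡ 3482^2 = 12124324 ≡ 80
1950^64 ≡ 80^2 = 6400 ≡ 2519
1950^128 ≡ 2519^2 = 6345361 ≡ 3807
1950^256 ≡ 3807^2 = 14493249 ≡ 1595
282 = 256 + 16 + 8 + 2, so 1950^282 ≡ 1595·3482·3246·3001 ≡ 2706 (mod 3881)
282^2 = 79524 ≡ 1904
282^4 ≡ 1904^2 = 3625216 ≡ 362
282^8 ≡ 362^2 = 131044 ≡ 2971
282^16 ≡ 2971^2 = 8826841 ≡ 1447
282^32 ≡ 1447^2 = 2093809 ≡ 1950
282^64 ≡ 1950^2 = 3802500 ≡ 3001
282^128 ≡ 3001^2 = 9006001 ≡ 2081
282^256 ≡ 2081^2 = 4330561 ≡ 3246
282^512 ≡ 3246^2 = 10536516 ≡ 3482
282^1024 ≡ 3482^2 = 12124324 ≡ 80
282^2048 ≡ 80^2 = 6400 ≡ 2519
3388 = 2048 + 1024 + 256 + 32 + 16 + 8 + 4, so 282^3388 ≡ 2519·80·3246·1950·1447·2971·362 ≡ 652 (mod 3881)
2706·652 = 1764312 ≡ 2338 (mod 3881)
2338 ≡ 2338 (mod 3881), so the signature is genuine.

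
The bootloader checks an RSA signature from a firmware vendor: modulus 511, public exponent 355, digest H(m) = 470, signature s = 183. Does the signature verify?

Squares mod 511: s^1≡183, s^2≡274, s^4≡470, s^8≡148, s^16≡442, s^32≡162, s^64≡183, s^128≡274, s^256≡470
355 = 256 + 64 + 32 + 2 + 1, so s^355 ≡ 470·183·162·274·183 ≡ 470 (mod 511)
s^355 mod 511 = 470 matches H(m).

verifies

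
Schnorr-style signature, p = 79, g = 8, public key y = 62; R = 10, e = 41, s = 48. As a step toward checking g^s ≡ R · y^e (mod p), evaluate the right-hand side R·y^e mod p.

46

Squares mod 79: 62^1≡62, 62^2≡52, 62^4≡18, 62^8≡8, 62^16≡64, 62^32≡67
41 = 32 + 8 + 1, so 62^41 ≡ 67·8·62 ≡ 52 (mod 79)
R · y^e ≡ 10·52 = 520 ≡ 46 (mod 79)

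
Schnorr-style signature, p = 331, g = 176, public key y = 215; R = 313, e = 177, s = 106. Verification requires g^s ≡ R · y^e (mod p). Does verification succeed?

g^s mod p:
176^106 mod 331 = 144
R · y^e mod p:
215^177 mod 331 = 266
313·266 = 83258 ≡ 177 (mod 331)
144 ≠ 177; the check fails.

fails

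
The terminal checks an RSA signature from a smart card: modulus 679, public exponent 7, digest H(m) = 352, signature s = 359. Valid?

no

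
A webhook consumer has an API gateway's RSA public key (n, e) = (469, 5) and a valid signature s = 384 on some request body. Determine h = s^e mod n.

Squares mod 469: s^1≡384, s^2≡190, s^4≡456
5 = 4 + 1, so s^5 ≡ 456·384 ≡ 167 (mod 469)

167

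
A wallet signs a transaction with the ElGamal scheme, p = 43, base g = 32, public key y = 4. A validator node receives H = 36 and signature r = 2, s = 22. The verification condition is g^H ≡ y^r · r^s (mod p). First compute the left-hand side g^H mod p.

11

32^2 = 1024 ≡ 35
32^4 ≡ 35^2 = 1225 ≡ 21
32^8 ≡ 21^2 = 441 ≡ 11
32^16 ≡ 11^2 = 121 ≡ 35
32^32 ≡ 35^2 = 1225 ≡ 21
36 = 32 + 4, so 32^36 ≡ 21·21 ≡ 11 (mod 43)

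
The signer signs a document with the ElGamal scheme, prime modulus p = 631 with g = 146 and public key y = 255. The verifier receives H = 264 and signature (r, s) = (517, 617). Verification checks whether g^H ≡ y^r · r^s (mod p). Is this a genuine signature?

Left side g^H mod p:
146^2 = 21316 ≡ 493
146^4 ≡ 493^2 = 243049 ≡ 114
146^8 ≡ 114^2 = 12996 ≡ 376
146^16 ≡ 376^2 = 141376 ≡ 32
146^32 ≡ 32^2 = 1024 ≡ 393
146^64 ≡ 393^2 = 154449 ≡ 485
146^128 ≡ 485^2 = 235225 ≡ 493
146^256 ≡ 493^2 = 243049 ≡ 114
264 = 256 + 8, so 146^264 ≡ 114·376 ≡ 587 (mod 631)
Right side y^r · r^s mod p:
255^2 = 65025 ≡ 32
255^4 ≡ 32^2 = 1024 ≡ 393
255^8 ≡ 393^2 = 154449 ≡ 485
255^16 ≡ 485^2 = 235225 ≡ 493
255^32 ≡ 493^2 = 243049 ≡ 114
255^64 ≡ 114^2 = 12996 ≡ 376
255^128 ≡ 376^2 = 141376 ≡ 32
255^256 ≡ 32^2 = 1024 ≡ 393
255^512 ≡ 393^2 = 154449 ≡ 485
517 = 512 + 4 + 1, so 255^517 ≡ 485·393·255 ≡ 238 (mod 631)
517^2 = 267289 ≡ 376
517^4 ≡ 376^2 = 141376 ≡ 32
517^8 ≡ 32^2 = 1024 ≡ 393
517^16 ≡ 393^2 = 154449 ≡ 485
517^32 ≡ 485^2 = 235225 ≡ 493
517^64 ≡ 493^2 = 243049 ≡ 114
517^128 ≡ 114^2 = 12996 ≡ 376
517^256 ≡ 376^2 = 141376 ≡ 32
517^512 ≡ 32^2 = 1024 ≡ 393
617 = 512 + 64 + 32 + 8 + 1, so 517^617 ≡ 393·114·493·393·517 ≡ 138 (mod 631)
238·138 = 32844 ≡ 32 (mod 631)
587 ≠ 32, so verification fails.

forged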